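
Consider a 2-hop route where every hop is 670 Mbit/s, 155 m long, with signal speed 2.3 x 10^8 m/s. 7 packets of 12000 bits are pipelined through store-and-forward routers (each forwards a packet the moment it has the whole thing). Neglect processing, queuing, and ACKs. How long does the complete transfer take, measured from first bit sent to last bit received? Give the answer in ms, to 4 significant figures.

Per-hop transmission t_tx = L/R = 12000/670000000 = 0.0179104 ms.
Per-hop propagation t_prop = 155/2.3e+08 = 0.000673913 ms.
Pipeline fill: first packet needs 2·t_tx to clear all hops; remaining 6 packets each add one t_tx.
Total = (2+7-1)·t_tx + 2·t_prop = 8·0.0179104 + 2·0.000673913 = 0.1446 ms.

0.1446 ms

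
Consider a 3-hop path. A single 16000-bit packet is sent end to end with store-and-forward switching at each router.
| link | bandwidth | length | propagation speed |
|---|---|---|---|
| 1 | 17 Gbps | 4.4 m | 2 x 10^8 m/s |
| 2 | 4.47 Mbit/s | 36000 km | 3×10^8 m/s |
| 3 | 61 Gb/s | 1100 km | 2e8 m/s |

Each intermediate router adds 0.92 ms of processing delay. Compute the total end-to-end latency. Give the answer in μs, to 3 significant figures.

Transmission delays (L/R per hop): 0.941176, 3579.42, 0.262295 μs; sum = 3580.62 μs.
Propagation delays (d/s per hop): 0.022, 120000, 5500 μs; sum = 125500 μs.
Processing at 2 router(s): 2 × 0.92 ms = 1840 μs.
End-to-end = 131000 μs.

131000 μs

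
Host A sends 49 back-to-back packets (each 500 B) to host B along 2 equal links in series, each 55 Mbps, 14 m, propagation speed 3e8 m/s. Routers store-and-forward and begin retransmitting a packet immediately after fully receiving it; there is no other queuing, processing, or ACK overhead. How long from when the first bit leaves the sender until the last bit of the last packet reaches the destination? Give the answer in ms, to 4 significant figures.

Per-hop transmission t_tx = L/R = 4000/55000000 = 0.0727273 ms.
Per-hop propagation t_prop = 14/300000000 = 4.66667e-05 ms.
Pipeline fill: first packet needs 2·t_tx to clear all hops; remaining 48 packets each add one t_tx.
Total = (2+49-1)·t_tx + 2·t_prop = 50·0.0727273 + 2·4.66667e-05 = 3.636 ms.

3.636 ms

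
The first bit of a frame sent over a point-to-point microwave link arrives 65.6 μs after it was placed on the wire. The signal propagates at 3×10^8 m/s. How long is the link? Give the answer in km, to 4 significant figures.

19.68 km

d = s × t_prop = 300000000 × 6.56e-05 = 19.68 km.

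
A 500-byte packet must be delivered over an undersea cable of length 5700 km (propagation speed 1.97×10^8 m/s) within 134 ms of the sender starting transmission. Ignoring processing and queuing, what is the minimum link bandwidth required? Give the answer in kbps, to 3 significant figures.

L = 4000 bits.
Propagation delay = 5700000 / 197000000 = 28.934 ms.
Transmission budget = 134 − 28.934 = 105.066 ms.
R ≥ L / t_tx = 4000 bits / 0.105066 s = 38.1 kbps.

38.1 kbps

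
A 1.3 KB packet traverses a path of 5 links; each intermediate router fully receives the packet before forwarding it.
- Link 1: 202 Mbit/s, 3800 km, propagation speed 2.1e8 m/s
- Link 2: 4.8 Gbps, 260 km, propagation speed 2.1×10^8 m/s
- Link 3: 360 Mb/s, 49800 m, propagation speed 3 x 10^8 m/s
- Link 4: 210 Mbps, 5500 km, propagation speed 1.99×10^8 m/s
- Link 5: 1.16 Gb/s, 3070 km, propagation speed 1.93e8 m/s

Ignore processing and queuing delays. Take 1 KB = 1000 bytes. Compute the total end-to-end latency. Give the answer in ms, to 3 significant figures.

63.2 ms

L = 10400 bits.
Transmission delays (L/R per hop): 0.0514851, 0.00216667, 0.0288889, 0.0495238, 0.00896552 ms; sum = 0.14103 ms.
Propagation delays (d/s per hop): 18.0952, 1.2381, 0.166, 27.6382, 15.9067 ms; sum = 63.0443 ms.
End-to-end = 63.2 ms.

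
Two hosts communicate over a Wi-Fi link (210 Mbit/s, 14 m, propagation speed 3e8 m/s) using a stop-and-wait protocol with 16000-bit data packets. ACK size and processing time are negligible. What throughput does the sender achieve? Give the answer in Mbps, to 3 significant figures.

t_tx = L/R = 16000/210000000 = 7.61905e-05 s.
t_prop = 14/300000000 = 4.66667e-08 s; RTT = 9.33333e-08 s.
Cycle = t_tx + RTT = 7.62838e-05 s.
Throughput = L / cycle = 16000 / 7.62838e-05 = 210 Mbps.

210 Mbps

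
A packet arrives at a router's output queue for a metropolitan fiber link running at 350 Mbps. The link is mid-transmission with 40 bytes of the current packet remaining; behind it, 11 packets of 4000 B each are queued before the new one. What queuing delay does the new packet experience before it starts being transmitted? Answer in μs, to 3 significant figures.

1010 μs

Each queued packet: L/R = 32000/350000000 = 91.4286 μs.
11 queued → 1005.71 μs.
Plus remaining 320 bits of current packet: 0.914286 μs.
Queuing delay = 1010 μs.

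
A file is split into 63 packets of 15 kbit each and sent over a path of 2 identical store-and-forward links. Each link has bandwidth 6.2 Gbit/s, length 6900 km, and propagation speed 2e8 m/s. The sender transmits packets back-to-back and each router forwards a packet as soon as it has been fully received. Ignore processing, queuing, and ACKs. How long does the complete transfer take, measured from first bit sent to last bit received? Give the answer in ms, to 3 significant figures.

Per-hop transmission t_tx = L/R = 15000/6200000000 = 0.00241935 ms.
Per-hop propagation t_prop = 6900000/200000000 = 34.5 ms.
Pipeline fill: first packet needs 2·t_tx to clear all hops; remaining 62 packets each add one t_tx.
Total = (2+63-1)·t_tx + 2·t_prop = 64·0.00241935 + 2·34.5 = 69.2 ms.

69.2 ms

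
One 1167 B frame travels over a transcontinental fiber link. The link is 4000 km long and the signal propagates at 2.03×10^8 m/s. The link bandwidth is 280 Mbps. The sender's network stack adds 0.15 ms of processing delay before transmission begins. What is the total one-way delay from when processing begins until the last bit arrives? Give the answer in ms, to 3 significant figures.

19.9 ms

L = 1167 × 8 = 9336 bits.
Transmission delay = L/R = 9336 / 280000000 = 0.0333429 ms.
Propagation delay = d/s = 4000000 m / 2.03e+08 m/s = 19.7044 ms.
Plus processing delay 0.15 ms = 0.15 ms.
Total = 19.9 ms.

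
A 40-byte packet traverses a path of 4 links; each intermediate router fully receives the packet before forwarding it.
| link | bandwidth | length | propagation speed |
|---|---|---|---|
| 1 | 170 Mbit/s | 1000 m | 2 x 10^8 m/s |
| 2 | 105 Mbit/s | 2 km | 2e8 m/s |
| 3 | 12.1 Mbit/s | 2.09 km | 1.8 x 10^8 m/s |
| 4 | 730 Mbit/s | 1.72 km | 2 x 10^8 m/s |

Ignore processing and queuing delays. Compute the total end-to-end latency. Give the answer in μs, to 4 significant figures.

67.03 μs

L = 40 × 8 = 320 bits.
Transmission delays (L/R per hop): 1.88235, 3.04762, 26.4463, 0.438356 μs; sum = 31.8146 μs.
Propagation delays (d/s per hop): 5, 10, 11.6111, 8.6 μs; sum = 35.2111 μs.
End-to-end = 67.03 μs.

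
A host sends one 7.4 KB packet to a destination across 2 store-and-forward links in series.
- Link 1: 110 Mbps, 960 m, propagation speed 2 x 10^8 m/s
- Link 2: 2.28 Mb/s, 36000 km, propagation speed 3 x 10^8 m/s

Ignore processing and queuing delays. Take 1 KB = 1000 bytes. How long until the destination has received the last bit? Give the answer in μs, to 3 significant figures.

L = 59200 bits.
Transmission delays (L/R per hop): 538.182, 25964.9 μs; sum = 26503.1 μs.
Propagation delays (d/s per hop): 4.8, 120000 μs; sum = 120005 μs.
End-to-end = 147000 μs.

147000 μs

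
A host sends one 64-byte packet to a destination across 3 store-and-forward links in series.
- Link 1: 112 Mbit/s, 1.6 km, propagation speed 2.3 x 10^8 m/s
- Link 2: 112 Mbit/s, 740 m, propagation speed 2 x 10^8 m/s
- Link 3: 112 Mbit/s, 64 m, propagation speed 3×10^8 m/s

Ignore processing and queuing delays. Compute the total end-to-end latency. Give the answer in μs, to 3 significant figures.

L = 64 × 8 = 512 bits.
Transmission delay per hop = L/R = 512/112000000 = 4.57143 μs; 3 hops → 13.7143 μs.
Propagation delays (d/s per hop): 6.95652, 3.7, 0.213333 μs; sum = 10.8699 μs.
End-to-end = 24.6 μs.

24.6 μs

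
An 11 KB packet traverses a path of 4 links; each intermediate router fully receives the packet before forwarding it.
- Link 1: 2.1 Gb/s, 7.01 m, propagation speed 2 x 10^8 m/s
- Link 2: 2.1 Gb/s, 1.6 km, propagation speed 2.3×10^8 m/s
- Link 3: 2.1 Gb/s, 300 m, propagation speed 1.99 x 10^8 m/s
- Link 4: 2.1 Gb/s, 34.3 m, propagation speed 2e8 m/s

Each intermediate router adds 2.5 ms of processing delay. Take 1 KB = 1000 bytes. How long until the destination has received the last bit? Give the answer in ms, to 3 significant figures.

L = 88000 bits.
Transmission delay per hop = L/R = 88000/2100000000 = 0.0419048 ms; 4 hops → 0.167619 ms.
Propagation delays (d/s per hop): 3.505e-05, 0.00695652, 0.00150754, 0.0001715 ms; sum = 0.00867061 ms.
Processing at 3 router(s): 3 × 2.5 ms = 7.5 ms.
End-to-end = 7.68 ms.

7.68 ms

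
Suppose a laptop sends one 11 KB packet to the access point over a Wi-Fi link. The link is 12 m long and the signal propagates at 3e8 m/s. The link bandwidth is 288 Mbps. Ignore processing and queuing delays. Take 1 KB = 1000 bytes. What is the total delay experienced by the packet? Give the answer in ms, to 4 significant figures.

0.3056 ms

L = 88000 bits.
Transmission delay = L/R = 88000 / 288000000 = 0.305556 ms.
Propagation delay = d/s = 12 m / 300000000 m/s = 4e-05 ms.
Total = 0.3056 ms.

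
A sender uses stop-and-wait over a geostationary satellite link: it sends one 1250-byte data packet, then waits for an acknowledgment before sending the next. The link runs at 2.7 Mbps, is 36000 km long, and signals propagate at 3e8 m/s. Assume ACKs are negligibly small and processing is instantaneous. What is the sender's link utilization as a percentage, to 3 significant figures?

t_tx = L/R = 10000/2700000 = 0.0037037 s.
t_prop = 36000000/300000000 = 0.12 s; RTT = 0.24 s.
Cycle = t_tx + RTT = 0.243704 s.
Utilization = t_tx / cycle = 0.0037037/0.243704 = 1.52 %.

1.52 %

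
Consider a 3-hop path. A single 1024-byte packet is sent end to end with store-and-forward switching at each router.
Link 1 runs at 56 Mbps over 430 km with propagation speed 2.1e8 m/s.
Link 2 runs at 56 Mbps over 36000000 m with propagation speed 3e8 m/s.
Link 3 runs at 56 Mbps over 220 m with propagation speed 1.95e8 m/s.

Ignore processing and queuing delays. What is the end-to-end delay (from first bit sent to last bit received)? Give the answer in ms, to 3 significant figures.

122 ms

L = 1024 × 8 = 8192 bits.
Transmission delay per hop = L/R = 8192/56000000 = 0.146286 ms; 3 hops → 0.438857 ms.
Propagation delays (d/s per hop): 2.04762, 120, 0.00112821 ms; sum = 122.049 ms.
End-to-end = 122 ms.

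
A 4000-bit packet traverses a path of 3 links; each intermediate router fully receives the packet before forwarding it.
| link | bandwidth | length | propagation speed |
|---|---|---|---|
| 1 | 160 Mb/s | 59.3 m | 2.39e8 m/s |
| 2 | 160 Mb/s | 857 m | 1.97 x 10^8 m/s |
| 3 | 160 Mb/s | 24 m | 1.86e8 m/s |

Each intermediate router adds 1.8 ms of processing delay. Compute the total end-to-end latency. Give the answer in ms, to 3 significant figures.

3.68 ms

Transmission delay per hop = L/R = 4000/160000000 = 0.025 ms; 3 hops → 0.075 ms.
Propagation delays (d/s per hop): 0.000248117, 0.00435025, 0.000129032 ms; sum = 0.0047274 ms.
Processing at 2 router(s): 2 × 1.8 ms = 3.6 ms.
End-to-end = 3.68 ms.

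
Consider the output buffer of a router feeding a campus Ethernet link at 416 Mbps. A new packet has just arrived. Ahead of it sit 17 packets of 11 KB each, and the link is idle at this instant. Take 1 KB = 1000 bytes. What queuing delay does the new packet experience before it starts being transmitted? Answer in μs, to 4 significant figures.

3596 μs

Each queued packet: L/R = 88000/416000000 = 211.538 μs.
17 queued → 3596.15 μs.
Queuing delay = 3596 μs.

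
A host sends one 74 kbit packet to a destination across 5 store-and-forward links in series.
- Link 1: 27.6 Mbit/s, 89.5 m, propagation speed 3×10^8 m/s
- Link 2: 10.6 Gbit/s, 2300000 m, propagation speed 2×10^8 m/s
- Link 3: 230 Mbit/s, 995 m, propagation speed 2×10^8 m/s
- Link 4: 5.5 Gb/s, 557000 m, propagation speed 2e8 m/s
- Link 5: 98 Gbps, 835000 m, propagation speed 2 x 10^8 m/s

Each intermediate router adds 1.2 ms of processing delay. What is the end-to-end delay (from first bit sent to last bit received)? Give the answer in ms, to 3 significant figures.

26.3 ms

L = 74000 bits.
Transmission delays (L/R per hop): 2.68116, 0.00698113, 0.321739, 0.0134545, 0.000755102 ms; sum = 3.02409 ms.
Propagation delays (d/s per hop): 0.000298333, 11.5, 0.004975, 2.785, 4.175 ms; sum = 18.4653 ms.
Processing at 4 router(s): 4 × 1.2 ms = 4.8 ms.
End-to-end = 26.3 ms.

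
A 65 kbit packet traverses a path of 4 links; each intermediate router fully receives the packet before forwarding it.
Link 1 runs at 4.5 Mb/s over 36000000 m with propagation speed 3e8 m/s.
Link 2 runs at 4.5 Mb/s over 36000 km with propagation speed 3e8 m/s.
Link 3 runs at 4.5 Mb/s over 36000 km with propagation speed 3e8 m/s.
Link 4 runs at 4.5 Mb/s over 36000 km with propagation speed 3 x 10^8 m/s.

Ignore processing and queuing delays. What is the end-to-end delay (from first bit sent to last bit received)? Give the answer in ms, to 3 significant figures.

L = 65000 bits.
Transmission delay per hop = L/R = 65000/4500000 = 14.4444 ms; 4 hops → 57.7778 ms.
Propagation delays (d/s per hop): 120, 120, 120, 120 ms; sum = 480 ms.
End-to-end = 538 ms.

538 ms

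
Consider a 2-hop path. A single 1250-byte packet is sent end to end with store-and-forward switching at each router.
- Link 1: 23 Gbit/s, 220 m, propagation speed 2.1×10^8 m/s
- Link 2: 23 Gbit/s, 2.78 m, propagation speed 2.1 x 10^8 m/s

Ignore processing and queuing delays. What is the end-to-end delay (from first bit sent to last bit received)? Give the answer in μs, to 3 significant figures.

L = 1250 × 8 = 10000 bits.
Transmission delay per hop = L/R = 10000/23000000000 = 0.434783 μs; 2 hops → 0.869565 μs.
Propagation delays (d/s per hop): 1.04762, 0.0132381 μs; sum = 1.06086 μs.
End-to-end = 1.93 μs.

1.93 μs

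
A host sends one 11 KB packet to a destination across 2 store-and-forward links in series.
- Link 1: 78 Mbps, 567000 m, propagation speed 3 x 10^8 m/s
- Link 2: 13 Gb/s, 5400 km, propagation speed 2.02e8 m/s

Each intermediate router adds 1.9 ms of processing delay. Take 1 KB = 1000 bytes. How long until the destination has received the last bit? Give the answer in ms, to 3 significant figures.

31.7 ms

L = 88000 bits.
Transmission delays (L/R per hop): 1.12821, 0.00676923 ms; sum = 1.13497 ms.
Propagation delays (d/s per hop): 1.89, 26.7327 ms; sum = 28.6227 ms.
Processing at 1 router(s): 1 × 1.9 ms = 1.9 ms.
End-to-end = 31.7 ms.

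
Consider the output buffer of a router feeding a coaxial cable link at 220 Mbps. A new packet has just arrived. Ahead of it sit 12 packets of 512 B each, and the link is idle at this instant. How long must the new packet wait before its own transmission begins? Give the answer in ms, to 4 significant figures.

0.2234 ms

Each queued packet: L/R = 4096/220000000 = 0.0186182 ms.
12 queued → 0.223418 ms.
Queuing delay = 0.2234 ms.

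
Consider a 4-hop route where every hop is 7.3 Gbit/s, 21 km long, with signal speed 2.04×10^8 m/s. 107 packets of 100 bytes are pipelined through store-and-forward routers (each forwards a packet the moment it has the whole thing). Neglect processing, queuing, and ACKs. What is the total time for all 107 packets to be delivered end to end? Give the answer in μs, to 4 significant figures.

423.8 μs

Per-hop transmission t_tx = L/R = 800/7300000000 = 0.109589 μs.
Per-hop propagation t_prop = 21000/204000000 = 102.941 μs.
Pipeline fill: first packet needs 4·t_tx to clear all hops; remaining 106 packets each add one t_tx.
Total = (4+107-1)·t_tx + 4·t_prop = 110·0.109589 + 4·102.941 = 423.8 μs.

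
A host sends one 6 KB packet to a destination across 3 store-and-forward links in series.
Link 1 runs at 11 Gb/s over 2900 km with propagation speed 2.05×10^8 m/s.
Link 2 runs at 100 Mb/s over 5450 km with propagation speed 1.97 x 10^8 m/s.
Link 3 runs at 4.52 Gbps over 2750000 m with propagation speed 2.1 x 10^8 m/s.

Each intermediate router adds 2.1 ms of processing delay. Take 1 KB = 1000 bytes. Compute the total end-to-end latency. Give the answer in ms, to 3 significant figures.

59.6 ms

L = 48000 bits.
Transmission delays (L/R per hop): 0.00436364, 0.48, 0.0106195 ms; sum = 0.494983 ms.
Propagation delays (d/s per hop): 14.1463, 27.665, 13.0952 ms; sum = 54.9066 ms.
Processing at 2 router(s): 2 × 2.1 ms = 4.2 ms.
End-to-end = 59.6 ms.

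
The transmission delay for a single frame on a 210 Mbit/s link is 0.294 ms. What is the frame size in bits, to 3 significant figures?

L = R × t_tx = 210000000 b/s × 0.000294 s = 61740 bits.

61700 bits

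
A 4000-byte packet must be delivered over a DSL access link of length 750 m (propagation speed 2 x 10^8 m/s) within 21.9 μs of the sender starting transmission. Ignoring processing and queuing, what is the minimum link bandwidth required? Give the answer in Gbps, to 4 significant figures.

1.763 Gbps

L = 32000 bits.
Propagation delay = 750 / 200000000 = 3.75 μs.
Transmission budget = 21.9 − 3.75 = 18.15 μs.
R ≥ L / t_tx = 32000 bits / 1.815e-05 s = 1.763 Gbps.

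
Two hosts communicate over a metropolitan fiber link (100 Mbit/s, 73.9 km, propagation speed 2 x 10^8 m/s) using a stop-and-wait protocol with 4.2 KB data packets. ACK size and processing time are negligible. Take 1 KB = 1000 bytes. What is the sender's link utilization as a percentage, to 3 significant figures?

t_tx = L/R = 33600/100000000 = 0.000336 s.
t_prop = 73900/200000000 = 0.0003695 s; RTT = 0.000739 s.
Cycle = t_tx + RTT = 0.001075 s.
Utilization = t_tx / cycle = 0.000336/0.001075 = 31.3 %.

31.3 %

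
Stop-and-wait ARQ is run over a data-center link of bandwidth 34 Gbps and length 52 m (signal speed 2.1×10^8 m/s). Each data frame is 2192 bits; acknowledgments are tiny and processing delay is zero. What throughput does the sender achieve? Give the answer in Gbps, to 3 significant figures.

3.92 Gbps

t_tx = L/R = 2192/34000000000 = 6.44706e-08 s.
t_prop = 52/210000000 = 2.47619e-07 s; RTT = 4.95238e-07 s.
Cycle = t_tx + RTT = 5.59709e-07 s.
Throughput = L / cycle = 2192 / 5.59709e-07 = 3.92 Gbps.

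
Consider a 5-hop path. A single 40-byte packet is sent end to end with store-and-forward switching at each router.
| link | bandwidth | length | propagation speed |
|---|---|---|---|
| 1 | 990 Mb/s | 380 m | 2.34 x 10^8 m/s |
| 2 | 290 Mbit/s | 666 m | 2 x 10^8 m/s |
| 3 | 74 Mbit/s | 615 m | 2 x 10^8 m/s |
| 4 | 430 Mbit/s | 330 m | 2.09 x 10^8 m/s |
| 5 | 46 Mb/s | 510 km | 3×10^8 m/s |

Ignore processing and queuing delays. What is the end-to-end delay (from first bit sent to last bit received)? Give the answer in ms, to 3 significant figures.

L = 40 × 8 = 320 bits.
Transmission delays (L/R per hop): 0.000323232, 0.00110345, 0.00432432, 0.000744186, 0.00695652 ms; sum = 0.0134517 ms.
Propagation delays (d/s per hop): 0.00162393, 0.00333, 0.003075, 0.00157895, 1.7 ms; sum = 1.70961 ms.
End-to-end = 1.72 ms.

1.72 ms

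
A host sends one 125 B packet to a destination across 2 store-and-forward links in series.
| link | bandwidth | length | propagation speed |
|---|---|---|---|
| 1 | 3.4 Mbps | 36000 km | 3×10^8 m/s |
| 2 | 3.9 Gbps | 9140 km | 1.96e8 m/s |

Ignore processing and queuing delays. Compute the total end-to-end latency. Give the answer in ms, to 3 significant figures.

L = 125 × 8 = 1000 bits.
Transmission delays (L/R per hop): 0.294118, 0.00025641 ms; sum = 0.294374 ms.
Propagation delays (d/s per hop): 120, 46.6327 ms; sum = 166.633 ms.
End-to-end = 167 ms.

167 ms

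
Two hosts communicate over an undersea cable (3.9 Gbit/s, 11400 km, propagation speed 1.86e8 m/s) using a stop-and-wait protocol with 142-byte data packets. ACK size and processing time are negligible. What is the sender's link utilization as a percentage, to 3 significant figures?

0.000238 %

t_tx = L/R = 1136/3900000000 = 2.91282e-07 s.
t_prop = 11400000/186000000 = 0.0612903 s; RTT = 0.122581 s.
Cycle = t_tx + RTT = 0.122581 s.
Utilization = t_tx / cycle = 2.91282e-07/0.122581 = 0.000238 %.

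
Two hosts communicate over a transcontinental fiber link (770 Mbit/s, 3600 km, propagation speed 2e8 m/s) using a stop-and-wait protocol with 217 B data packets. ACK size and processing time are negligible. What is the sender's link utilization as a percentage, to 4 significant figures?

0.006262 %

t_tx = L/R = 1736/770000000 = 2.25455e-06 s.
t_prop = 3600000/200000000 = 0.018 s; RTT = 0.036 s.
Cycle = t_tx + RTT = 0.0360023 s.
Utilization = t_tx / cycle = 2.25455e-06/0.0360023 = 0.006262 %.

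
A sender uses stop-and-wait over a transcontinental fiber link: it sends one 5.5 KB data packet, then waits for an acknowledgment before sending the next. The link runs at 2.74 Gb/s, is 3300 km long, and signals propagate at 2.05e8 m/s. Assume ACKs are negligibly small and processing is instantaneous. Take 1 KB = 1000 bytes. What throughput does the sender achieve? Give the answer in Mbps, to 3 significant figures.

1.37 Mbps

t_tx = L/R = 44000/2740000000 = 1.60584e-05 s.
t_prop = 3300000/2.05e+08 = 0.0160976 s; RTT = 0.0321951 s.
Cycle = t_tx + RTT = 0.0322112 s.
Throughput = L / cycle = 44000 / 0.0322112 = 1.37 Mbps.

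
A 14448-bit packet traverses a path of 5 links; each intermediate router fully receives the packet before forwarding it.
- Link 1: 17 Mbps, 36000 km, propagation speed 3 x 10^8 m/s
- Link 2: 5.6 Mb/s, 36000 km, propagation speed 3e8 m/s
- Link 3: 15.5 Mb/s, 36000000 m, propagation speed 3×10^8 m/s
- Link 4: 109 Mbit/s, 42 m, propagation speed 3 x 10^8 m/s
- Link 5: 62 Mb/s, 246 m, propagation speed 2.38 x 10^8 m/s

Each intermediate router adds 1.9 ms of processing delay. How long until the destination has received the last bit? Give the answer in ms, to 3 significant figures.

372 ms

Transmission delays (L/R per hop): 0.849882, 2.58, 0.932129, 0.13255, 0.233032 ms; sum = 4.72759 ms.
Propagation delays (d/s per hop): 120, 120, 120, 0.00014, 0.00103361 ms; sum = 360.001 ms.
Processing at 4 router(s): 4 × 1.9 ms = 7.6 ms.
End-to-end = 372 ms.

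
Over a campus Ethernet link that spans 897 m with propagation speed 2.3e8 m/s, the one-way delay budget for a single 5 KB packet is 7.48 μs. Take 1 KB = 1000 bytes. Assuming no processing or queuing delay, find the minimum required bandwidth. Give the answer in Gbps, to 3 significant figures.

L = 40000 bits.
Propagation delay = 897 / 2.3e+08 = 3.9 μs.
Transmission budget = 7.48 − 3.9 = 3.58 μs.
R ≥ L / t_tx = 40000 bits / 3.58e-06 s = 11.2 Gbps.

11.2 Gbps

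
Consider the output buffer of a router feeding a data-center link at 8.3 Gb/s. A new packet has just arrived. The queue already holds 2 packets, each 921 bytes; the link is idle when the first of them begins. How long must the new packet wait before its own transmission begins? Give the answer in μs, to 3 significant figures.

1.78 μs

Each queued packet: L/R = 7368/8.3e+09 = 0.887711 μs.
2 queued → 1.77542 μs.
Queuing delay = 1.78 μs.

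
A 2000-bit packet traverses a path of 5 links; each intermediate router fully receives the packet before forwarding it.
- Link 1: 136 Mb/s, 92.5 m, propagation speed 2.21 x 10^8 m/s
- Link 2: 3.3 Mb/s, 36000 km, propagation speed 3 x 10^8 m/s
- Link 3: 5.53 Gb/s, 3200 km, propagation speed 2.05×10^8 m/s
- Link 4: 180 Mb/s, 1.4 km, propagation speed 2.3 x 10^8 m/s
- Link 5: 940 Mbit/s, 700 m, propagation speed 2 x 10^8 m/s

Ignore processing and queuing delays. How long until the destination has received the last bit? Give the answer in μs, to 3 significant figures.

136000 μs

Transmission delays (L/R per hop): 14.7059, 606.061, 0.361664, 11.1111, 2.12766 μs; sum = 634.367 μs.
Propagation delays (d/s per hop): 0.418552, 120000, 15609.8, 6.08696, 3.5 μs; sum = 135620 μs.
End-to-end = 136000 μs.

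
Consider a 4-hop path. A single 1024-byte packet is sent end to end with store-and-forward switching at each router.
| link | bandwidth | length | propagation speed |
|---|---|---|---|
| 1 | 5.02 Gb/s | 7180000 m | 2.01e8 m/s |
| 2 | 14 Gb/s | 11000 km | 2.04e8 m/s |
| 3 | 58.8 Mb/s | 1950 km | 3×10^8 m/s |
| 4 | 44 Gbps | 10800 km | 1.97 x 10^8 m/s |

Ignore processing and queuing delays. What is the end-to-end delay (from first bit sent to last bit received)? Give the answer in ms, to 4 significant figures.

L = 1024 × 8 = 8192 bits.
Transmission delays (L/R per hop): 0.00163187, 0.000585143, 0.13932, 0.000186182 ms; sum = 0.141723 ms.
Propagation delays (d/s per hop): 35.7214, 53.9216, 6.5, 54.8223 ms; sum = 150.965 ms.
End-to-end = 151.1 ms.

151.1 ms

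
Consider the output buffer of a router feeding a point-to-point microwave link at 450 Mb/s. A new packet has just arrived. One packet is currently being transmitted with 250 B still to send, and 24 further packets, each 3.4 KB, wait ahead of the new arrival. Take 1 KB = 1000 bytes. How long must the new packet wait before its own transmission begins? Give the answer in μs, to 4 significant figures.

Each queued packet: L/R = 27200/450000000 = 60.4444 μs.
24 queued → 1450.67 μs.
Plus remaining 2000 bits of current packet: 4.44444 μs.
Queuing delay = 1455 μs.

1455 μs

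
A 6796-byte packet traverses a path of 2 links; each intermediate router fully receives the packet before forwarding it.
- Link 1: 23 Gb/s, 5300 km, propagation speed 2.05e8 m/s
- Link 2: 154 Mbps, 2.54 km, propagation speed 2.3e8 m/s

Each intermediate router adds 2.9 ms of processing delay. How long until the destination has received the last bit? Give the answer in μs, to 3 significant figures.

29100 μs

L = 6796 × 8 = 54368 bits.
Transmission delays (L/R per hop): 2.36383, 353.039 μs; sum = 355.403 μs.
Propagation delays (d/s per hop): 25853.7, 11.0435 μs; sum = 25864.7 μs.
Processing at 1 router(s): 1 × 2.9 ms = 2900 μs.
End-to-end = 29100 μs.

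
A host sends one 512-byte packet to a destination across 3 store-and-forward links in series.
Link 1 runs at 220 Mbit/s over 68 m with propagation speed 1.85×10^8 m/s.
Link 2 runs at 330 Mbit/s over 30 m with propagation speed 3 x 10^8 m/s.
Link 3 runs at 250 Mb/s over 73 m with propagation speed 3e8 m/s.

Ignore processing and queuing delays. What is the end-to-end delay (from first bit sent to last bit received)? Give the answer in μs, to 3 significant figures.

48.1 μs

L = 512 × 8 = 4096 bits.
Transmission delays (L/R per hop): 18.6182, 12.4121, 16.384 μs; sum = 47.4143 μs.
Propagation delays (d/s per hop): 0.367568, 0.1, 0.243333 μs; sum = 0.710901 μs.
End-to-end = 48.1 μs.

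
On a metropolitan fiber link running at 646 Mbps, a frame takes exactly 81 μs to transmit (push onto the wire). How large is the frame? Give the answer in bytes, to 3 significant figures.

L = R × t_tx = 646000000 b/s × 8.1e-05 s = 52326 bits.
In bytes: 52326 / 8 = 6540 bytes.

6540 bytes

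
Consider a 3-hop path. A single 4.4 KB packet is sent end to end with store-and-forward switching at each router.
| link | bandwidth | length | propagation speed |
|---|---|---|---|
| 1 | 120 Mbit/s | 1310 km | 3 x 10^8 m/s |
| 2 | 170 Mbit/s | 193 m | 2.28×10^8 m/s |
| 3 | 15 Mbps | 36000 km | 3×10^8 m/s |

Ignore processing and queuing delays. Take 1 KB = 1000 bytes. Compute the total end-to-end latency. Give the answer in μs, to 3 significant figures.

L = 35200 bits.
Transmission delays (L/R per hop): 293.333, 207.059, 2346.67 μs; sum = 2847.06 μs.
Propagation delays (d/s per hop): 4366.67, 0.846491, 120000 μs; sum = 124368 μs.
End-to-end = 127000 μs.

127000 μs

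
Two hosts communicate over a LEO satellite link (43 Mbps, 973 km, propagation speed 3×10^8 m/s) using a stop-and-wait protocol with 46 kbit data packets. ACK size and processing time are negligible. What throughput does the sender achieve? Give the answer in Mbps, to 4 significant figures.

t_tx = L/R = 46000/43000000 = 0.00106977 s.
t_prop = 973000/300000000 = 0.00324333 s; RTT = 0.00648667 s.
Cycle = t_tx + RTT = 0.00755643 s.
Throughput = L / cycle = 46000 / 0.00755643 = 6.088 Mbps.

6.088 Mbps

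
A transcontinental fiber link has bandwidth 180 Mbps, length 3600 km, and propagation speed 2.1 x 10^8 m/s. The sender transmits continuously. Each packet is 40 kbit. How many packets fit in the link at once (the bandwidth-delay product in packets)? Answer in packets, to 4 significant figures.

77.14 packets

Propagation delay = 3600000 / 210000000 = 0.0171429 s.
BDP = R × t_prop = 180000000 × 0.0171429 = 3085710 bits.
In packets of 40000 bits: 77.14 packets.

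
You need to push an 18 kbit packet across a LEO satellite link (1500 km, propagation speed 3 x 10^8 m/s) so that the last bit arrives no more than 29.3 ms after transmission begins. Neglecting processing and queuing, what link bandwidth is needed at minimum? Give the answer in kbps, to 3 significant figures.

741 kbps

Propagation delay = 1500000 / 300000000 = 5 ms.
Transmission budget = 29.3 − 5 = 24.3 ms.
R ≥ L / t_tx = 18000 bits / 0.0243 s = 741 kbps.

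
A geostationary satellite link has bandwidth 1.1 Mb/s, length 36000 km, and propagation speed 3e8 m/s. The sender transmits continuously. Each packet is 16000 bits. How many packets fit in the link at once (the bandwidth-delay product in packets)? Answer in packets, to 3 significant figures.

Propagation delay = 36000000 / 300000000 = 0.12 s.
BDP = R × t_prop = 1100000 × 0.12 = 132000 bits.
In packets of 16000 bits: 8.25 packets.

8.25 packets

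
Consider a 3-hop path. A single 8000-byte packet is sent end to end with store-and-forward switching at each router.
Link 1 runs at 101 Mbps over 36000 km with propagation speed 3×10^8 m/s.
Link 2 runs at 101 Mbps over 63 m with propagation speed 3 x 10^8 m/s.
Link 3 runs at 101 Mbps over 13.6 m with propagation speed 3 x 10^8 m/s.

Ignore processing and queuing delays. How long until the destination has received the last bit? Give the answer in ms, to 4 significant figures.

121.9 ms

L = 8000 × 8 = 64000 bits.
Transmission delay per hop = L/R = 64000/101000000 = 0.633663 ms; 3 hops → 1.90099 ms.
Propagation delays (d/s per hop): 120, 0.00021, 4.53333e-05 ms; sum = 120 ms.
End-to-end = 121.9 ms.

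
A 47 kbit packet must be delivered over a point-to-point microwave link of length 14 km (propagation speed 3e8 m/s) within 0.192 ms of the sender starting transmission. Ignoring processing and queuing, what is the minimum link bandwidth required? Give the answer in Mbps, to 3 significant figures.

323 Mbps

Propagation delay = 14000 / 300000000 = 0.0466667 ms.
Transmission budget = 0.192 − 0.0466667 = 0.145333 ms.
R ≥ L / t_tx = 47000 bits / 0.000145333 s = 323 Mbps.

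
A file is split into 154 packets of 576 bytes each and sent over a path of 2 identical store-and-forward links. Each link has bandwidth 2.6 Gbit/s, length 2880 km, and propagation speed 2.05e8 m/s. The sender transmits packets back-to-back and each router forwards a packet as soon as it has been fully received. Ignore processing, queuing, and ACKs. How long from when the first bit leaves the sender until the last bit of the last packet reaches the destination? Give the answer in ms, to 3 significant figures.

28.4 ms

Per-hop transmission t_tx = L/R = 4608/2600000000 = 0.00177231 ms.
Per-hop propagation t_prop = 2880000/2.05e+08 = 14.0488 ms.
Pipeline fill: first packet needs 2·t_tx to clear all hops; remaining 153 packets each add one t_tx.
Total = (2+154-1)·t_tx + 2·t_prop = 155·0.00177231 + 2·14.0488 = 28.4 ms.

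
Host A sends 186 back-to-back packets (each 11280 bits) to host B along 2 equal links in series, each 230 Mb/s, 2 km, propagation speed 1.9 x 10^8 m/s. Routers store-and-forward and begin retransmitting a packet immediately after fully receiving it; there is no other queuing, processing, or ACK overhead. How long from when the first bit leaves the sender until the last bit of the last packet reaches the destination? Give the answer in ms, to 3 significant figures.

9.19 ms

Per-hop transmission t_tx = L/R = 11280/230000000 = 0.0490435 ms.
Per-hop propagation t_prop = 2000/190000000 = 0.0105263 ms.
Pipeline fill: first packet needs 2·t_tx to clear all hops; remaining 185 packets each add one t_tx.
Total = (2+186-1)·t_tx + 2·t_prop = 187·0.0490435 + 2·0.0105263 = 9.19 ms.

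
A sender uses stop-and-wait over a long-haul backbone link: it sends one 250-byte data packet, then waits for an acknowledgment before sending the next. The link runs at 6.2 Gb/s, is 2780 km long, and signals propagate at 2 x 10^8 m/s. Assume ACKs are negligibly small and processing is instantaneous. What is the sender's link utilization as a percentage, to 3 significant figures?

t_tx = L/R = 2000/6200000000 = 3.22581e-07 s.
t_prop = 2780000/200000000 = 0.0139 s; RTT = 0.0278 s.
Cycle = t_tx + RTT = 0.0278003 s.
Utilization = t_tx / cycle = 3.22581e-07/0.0278003 = 0.00116 %.

0.00116 %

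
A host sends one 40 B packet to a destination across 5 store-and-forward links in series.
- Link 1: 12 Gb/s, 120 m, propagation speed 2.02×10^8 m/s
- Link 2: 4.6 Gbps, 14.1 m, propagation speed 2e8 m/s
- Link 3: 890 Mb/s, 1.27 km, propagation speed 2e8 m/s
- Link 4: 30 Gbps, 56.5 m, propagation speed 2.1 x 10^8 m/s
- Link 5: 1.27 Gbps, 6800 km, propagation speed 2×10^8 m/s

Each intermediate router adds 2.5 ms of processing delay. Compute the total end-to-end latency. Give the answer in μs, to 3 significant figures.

44000 μs

L = 40 × 8 = 320 bits.
Transmission delays (L/R per hop): 0.0266667, 0.0695652, 0.359551, 0.0106667, 0.251969 μs; sum = 0.718418 μs.
Propagation delays (d/s per hop): 0.594059, 0.0705, 6.35, 0.269048, 34000 μs; sum = 34007.3 μs.
Processing at 4 router(s): 4 × 2.5 ms = 10000 μs.
End-to-end = 44000 μs.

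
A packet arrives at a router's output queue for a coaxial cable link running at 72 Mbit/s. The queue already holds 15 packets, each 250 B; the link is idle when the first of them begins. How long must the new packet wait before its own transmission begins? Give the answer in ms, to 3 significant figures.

0.417 ms

Each queued packet: L/R = 2000/72000000 = 0.0277778 ms.
15 queued → 0.416667 ms.
Queuing delay = 0.417 ms.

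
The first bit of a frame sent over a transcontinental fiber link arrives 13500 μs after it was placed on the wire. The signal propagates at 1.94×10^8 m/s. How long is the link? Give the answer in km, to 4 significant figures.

d = s × t_prop = 194000000 × 0.0135 = 2619 km.

2619 km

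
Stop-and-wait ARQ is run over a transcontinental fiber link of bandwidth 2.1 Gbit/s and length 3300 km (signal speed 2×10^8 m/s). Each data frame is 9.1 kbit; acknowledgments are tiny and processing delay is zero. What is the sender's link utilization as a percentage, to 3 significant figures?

t_tx = L/R = 9100/2100000000 = 4.33333e-06 s.
t_prop = 3300000/200000000 = 0.0165 s; RTT = 0.033 s.
Cycle = t_tx + RTT = 0.0330043 s.
Utilization = t_tx / cycle = 4.33333e-06/0.0330043 = 0.0131 %.

0.0131 %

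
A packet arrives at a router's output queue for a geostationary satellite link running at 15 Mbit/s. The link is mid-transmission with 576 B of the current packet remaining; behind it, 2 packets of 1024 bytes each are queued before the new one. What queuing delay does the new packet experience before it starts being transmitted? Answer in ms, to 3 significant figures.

Each queued packet: L/R = 8192/15000000 = 0.546133 ms.
2 queued → 1.09227 ms.
Plus remaining 4608 bits of current packet: 0.3072 ms.
Queuing delay = 1.40 ms.

1.40 ms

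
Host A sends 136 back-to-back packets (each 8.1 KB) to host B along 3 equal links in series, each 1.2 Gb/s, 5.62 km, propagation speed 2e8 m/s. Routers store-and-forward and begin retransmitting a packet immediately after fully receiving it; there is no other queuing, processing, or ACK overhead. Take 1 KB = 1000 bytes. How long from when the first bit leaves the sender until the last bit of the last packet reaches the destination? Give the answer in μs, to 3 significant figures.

Per-hop transmission t_tx = L/R = 64800/1200000000 = 54 μs.
Per-hop propagation t_prop = 5620/200000000 = 28.1 μs.
Pipeline fill: first packet needs 3·t_tx to clear all hops; remaining 135 packets each add one t_tx.
Total = (3+136-1)·t_tx + 3·t_prop = 138·54 + 3·28.1 = 7540 μs.

7540 μs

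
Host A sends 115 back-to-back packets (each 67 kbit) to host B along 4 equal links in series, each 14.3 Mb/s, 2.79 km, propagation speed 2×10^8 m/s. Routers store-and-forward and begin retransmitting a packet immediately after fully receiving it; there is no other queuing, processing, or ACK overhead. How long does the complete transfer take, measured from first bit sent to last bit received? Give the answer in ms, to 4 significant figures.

552.9 ms

Per-hop transmission t_tx = L/R = 67000/14300000 = 4.68531 ms.
Per-hop propagation t_prop = 2790/200000000 = 0.01395 ms.
Pipeline fill: first packet needs 4·t_tx to clear all hops; remaining 114 packets each add one t_tx.
Total = (4+115-1)·t_tx + 4·t_prop = 118·4.68531 + 4·0.01395 = 552.9 ms.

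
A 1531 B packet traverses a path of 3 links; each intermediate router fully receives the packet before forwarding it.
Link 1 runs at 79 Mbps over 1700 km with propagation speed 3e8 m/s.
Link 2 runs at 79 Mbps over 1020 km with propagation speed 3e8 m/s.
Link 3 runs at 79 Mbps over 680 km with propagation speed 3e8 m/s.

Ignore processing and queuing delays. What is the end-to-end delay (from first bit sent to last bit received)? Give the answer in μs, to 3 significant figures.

L = 1531 × 8 = 12248 bits.
Transmission delay per hop = L/R = 12248/79000000 = 155.038 μs; 3 hops → 465.114 μs.
Propagation delays (d/s per hop): 5666.67, 3400, 2266.67 μs; sum = 11333.3 μs.
End-to-end = 11800 μs.

11800 μs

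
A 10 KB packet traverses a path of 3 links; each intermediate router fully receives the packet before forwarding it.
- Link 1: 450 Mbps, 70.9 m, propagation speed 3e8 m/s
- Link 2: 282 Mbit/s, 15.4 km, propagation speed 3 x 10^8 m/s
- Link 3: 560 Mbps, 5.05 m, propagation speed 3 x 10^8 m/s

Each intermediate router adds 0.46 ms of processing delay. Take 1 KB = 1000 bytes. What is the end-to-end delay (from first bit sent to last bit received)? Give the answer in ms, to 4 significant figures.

1.576 ms

L = 80000 bits.
Transmission delays (L/R per hop): 0.177778, 0.283688, 0.142857 ms; sum = 0.604323 ms.
Propagation delays (d/s per hop): 0.000236333, 0.0513333, 1.68333e-05 ms; sum = 0.0515865 ms.
Processing at 2 router(s): 2 × 0.46 ms = 0.92 ms.
End-to-end = 1.576 ms.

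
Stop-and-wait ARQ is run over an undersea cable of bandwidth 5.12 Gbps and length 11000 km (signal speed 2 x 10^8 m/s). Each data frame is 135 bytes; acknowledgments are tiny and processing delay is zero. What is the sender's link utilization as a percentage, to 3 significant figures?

0.000192 %

t_tx = L/R = 1080/5120000000 = 2.10938e-07 s.
t_prop = 11000000/200000000 = 0.055 s; RTT = 0.11 s.
Cycle = t_tx + RTT = 0.11 s.
Utilization = t_tx / cycle = 2.10938e-07/0.11 = 0.000192 %.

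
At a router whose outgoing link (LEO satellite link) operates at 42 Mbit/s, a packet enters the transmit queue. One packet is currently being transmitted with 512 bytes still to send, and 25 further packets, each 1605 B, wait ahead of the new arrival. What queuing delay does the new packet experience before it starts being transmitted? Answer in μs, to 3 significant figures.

7740 μs

Each queued packet: L/R = 12840/42000000 = 305.714 μs.
25 queued → 7642.86 μs.
Plus remaining 4096 bits of current packet: 97.5238 μs.
Queuing delay = 7740 μs.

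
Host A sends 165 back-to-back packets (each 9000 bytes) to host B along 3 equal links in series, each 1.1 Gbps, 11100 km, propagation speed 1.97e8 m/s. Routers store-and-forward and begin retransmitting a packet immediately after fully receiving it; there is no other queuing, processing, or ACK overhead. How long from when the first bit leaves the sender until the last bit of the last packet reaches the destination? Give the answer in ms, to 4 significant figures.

180.0 ms

Per-hop transmission t_tx = L/R = 72000/1100000000 = 0.0654545 ms.
Per-hop propagation t_prop = 11100000/197000000 = 56.3452 ms.
Pipeline fill: first packet needs 3·t_tx to clear all hops; remaining 164 packets each add one t_tx.
Total = (3+165-1)·t_tx + 3·t_prop = 167·0.0654545 + 3·56.3452 = 180.0 ms.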